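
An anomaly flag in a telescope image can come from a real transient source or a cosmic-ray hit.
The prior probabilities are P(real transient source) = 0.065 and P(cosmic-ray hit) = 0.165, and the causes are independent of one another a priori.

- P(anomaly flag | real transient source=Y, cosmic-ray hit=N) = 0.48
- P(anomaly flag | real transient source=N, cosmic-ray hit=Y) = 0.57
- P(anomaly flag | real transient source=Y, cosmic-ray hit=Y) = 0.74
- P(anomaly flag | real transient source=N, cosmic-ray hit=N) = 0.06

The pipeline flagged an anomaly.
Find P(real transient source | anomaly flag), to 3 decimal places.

P(real transient source | anomaly flag) ≈ 0.201

P(anomaly flag) = 0.06*0.935*0.835 + 0.57*0.935*0.165 + 0.48*0.065*0.835 + 0.74*0.065*0.165 = 0.046844 + 0.087937 + 0.026052 + 0.007937 = 0.168770
The real transient source-present share is 0.026052 + 0.007937 = 0.033989.
So P(real transient source | anomaly flag) = 0.033989/0.168770 ≈ 0.201.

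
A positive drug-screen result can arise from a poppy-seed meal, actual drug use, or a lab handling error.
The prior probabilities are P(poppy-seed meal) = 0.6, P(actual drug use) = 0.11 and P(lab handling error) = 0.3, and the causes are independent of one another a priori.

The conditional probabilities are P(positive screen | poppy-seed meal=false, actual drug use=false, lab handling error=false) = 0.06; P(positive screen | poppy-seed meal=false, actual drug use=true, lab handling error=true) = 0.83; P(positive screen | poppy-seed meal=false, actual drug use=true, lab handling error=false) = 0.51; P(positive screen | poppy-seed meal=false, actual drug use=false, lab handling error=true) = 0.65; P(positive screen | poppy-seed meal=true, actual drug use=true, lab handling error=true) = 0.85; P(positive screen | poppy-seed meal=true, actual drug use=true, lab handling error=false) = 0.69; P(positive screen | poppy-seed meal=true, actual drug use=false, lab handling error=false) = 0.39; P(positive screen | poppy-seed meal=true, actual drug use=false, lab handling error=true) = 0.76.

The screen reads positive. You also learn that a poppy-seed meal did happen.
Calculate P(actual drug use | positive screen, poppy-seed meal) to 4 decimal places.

P(actual drug use | positive screen, poppy-seed meal) ≈ 0.1540

Sum P(positive screen|·) weighted by the priors over the 4 (actual drug use, lab handling error) configurations:
  P(positive screen | poppy-seed meal) = 0.39*0.89*0.7 + 0.76*0.89*0.3 + 0.69*0.11*0.7 + 0.85*0.11*0.3
        = 0.242970 + 0.202920 + 0.053130 + 0.028050 = 0.527070
Keeping only the actual drug use-present terms gives 0.081180, so
  P(actual drug use | positive screen, poppy-seed meal) = 0.081180 / 0.527070 ≈ 0.1540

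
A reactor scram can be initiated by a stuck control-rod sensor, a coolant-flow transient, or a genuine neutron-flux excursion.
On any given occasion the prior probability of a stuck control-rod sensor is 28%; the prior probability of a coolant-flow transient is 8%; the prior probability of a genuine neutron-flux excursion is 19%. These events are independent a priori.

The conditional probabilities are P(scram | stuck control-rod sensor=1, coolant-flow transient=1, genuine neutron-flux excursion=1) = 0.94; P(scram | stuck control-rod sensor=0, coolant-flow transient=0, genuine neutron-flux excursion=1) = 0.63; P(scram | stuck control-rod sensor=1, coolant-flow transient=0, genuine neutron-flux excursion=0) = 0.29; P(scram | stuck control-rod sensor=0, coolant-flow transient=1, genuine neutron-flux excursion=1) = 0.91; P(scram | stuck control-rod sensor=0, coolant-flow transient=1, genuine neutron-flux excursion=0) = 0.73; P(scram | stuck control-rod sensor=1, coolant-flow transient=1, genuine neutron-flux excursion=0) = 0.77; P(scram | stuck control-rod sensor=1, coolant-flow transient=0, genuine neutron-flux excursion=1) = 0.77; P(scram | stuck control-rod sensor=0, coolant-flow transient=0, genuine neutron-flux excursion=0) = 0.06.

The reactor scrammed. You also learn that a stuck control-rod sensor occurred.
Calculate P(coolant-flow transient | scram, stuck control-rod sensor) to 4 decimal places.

P(coolant-flow transient | scram, stuck control-rod sensor) ≈ 0.1547

Numerator (weight on configurations with coolant-flow transient): 0.049896 + 0.014288 = 0.064184
The normalizing constant is 0.29*0.92*0.81 + 0.77*0.92*0.19 + 0.77*0.08*0.81 + 0.94*0.08*0.19 = 0.414888
P(coolant-flow transient | scram, stuck control-rod sensor) = 0.064184/0.414888 ≈ 0.1547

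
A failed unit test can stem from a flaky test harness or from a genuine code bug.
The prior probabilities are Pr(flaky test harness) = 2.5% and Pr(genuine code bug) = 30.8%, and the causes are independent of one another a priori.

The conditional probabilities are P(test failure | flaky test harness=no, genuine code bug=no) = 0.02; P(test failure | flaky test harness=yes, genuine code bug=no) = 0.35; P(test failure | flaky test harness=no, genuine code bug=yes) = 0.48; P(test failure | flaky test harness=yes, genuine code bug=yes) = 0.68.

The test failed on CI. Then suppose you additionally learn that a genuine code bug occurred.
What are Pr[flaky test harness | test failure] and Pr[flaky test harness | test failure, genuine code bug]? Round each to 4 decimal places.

Pr[flaky test harness | test failure] ≈ 0.0668; Pr[flaky test harness | test failure, genuine code bug] ≈ 0.0351

For the numerator, keep only flaky test harness=true terms: 0.006055 + 0.005236 = 0.011291
Denominator P(test failure): 0.02·0.975·0.692 + 0.48·0.975·0.308 + 0.35·0.025·0.692 + 0.68·0.025·0.308 = 0.168929
P(flaky test harness | test failure) = 0.011291/0.168929 ≈ 0.0668

Now also conditioning on genuine code bug=true:
P(test failure | genuine code bug) = 0.48*0.975 + 0.68*0.025 = 0.468000 + 0.017000 = 0.485000
Of this, 0.017000 comes from 0.68*0.025 (the flaky test harness=true cases).
Hence the posterior is 0.017000/0.485000 ≈ 0.0351.
The drop from 0.0668 to 0.0351 is the explaining-away (discounting) effect.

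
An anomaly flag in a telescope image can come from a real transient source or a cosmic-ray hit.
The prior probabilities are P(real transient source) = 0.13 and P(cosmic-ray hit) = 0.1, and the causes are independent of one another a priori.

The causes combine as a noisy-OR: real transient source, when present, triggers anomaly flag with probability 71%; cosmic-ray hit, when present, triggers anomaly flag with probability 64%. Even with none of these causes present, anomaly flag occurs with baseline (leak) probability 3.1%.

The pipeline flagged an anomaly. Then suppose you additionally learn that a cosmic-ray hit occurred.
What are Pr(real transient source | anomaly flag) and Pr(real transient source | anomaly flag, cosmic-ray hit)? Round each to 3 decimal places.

Pr(real transient source | anomaly flag) ≈ 0.542; Pr(real transient source | anomaly flag, cosmic-ray hit) ≈ 0.171

Under noisy-OR, P(anomaly flag | causes) = 1 − (1−0.031)·∏(1−qᵢ) over the active causes.
Numerator (weight on configurations with real transient source): 0.084122 + 0.011685 = 0.095807
The normalizing constant is 0.031×0.87×0.9 + 0.65116×0.87×0.1 + 0.71899×0.13×0.9 + 0.898836×0.13×0.1 = 0.176731
Posterior = 0.095807 / 0.176731 ≈ 0.542

With the extra evidence:
P(anomaly flag | cosmic-ray hit) = 0.65116*0.87 + 0.898836*0.13 = 0.566509 + 0.116849 = 0.683358
Of this, 0.116849 comes from 0.898836*0.13 (the real transient source=true cases).
P(real transient source | anomaly flag, cosmic-ray hit) = 0.116849 / 0.683358 ≈ 0.171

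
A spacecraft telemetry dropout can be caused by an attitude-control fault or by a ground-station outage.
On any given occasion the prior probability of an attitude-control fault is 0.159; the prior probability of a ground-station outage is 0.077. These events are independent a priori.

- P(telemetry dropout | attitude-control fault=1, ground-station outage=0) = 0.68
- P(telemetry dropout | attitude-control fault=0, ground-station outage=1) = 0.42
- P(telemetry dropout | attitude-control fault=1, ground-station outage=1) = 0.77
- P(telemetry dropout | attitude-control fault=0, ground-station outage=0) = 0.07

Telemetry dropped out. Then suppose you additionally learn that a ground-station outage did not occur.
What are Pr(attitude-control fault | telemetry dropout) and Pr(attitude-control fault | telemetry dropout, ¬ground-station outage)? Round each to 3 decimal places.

Pr(attitude-control fault | telemetry dropout) ≈ 0.573; Pr(attitude-control fault | telemetry dropout, ¬ground-station outage) ≈ 0.647

Numerator (weight on configurations with attitude-control fault): 0.099795 + 0.009427 = 0.109222
Normalizer over all consistent configurations: 0.07×0.841×0.923 + 0.42×0.841×0.077 + 0.68×0.159×0.923 + 0.77×0.159×0.077 = 0.190757
P(attitude-control fault | telemetry dropout) = 0.109222/0.190757 ≈ 0.573

Now condition on the additional information:
P(telemetry dropout | ¬ground-station outage) = 0.07·0.841 + 0.68·0.159 = 0.058870 + 0.108120 = 0.166990
Restricting to configurations with attitude-control fault present: 0.68·0.159 = 0.108120.
P(attitude-control fault | telemetry dropout, ¬ground-station outage) = 0.108120 / 0.166990 ≈ 0.647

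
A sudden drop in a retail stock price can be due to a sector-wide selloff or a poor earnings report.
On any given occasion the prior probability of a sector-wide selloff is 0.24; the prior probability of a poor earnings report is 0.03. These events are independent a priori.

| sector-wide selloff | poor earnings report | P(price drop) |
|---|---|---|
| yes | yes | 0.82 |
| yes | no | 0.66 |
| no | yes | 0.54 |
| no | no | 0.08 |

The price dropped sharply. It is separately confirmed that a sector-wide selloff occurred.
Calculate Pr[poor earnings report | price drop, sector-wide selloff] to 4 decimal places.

Sum P(price drop|·) weighted by the priors over both values of poor earnings report:
  P(price drop | sector-wide selloff) = 0.66*0.97 + 0.82*0.03
        = 0.640200 + 0.024600 = 0.664800
Configurations with poor earnings report contribute 0.024600, so
  P(poor earnings report | price drop, sector-wide selloff) = 0.024600 / 0.664800 ≈ 0.0370

Pr[poor earnings report | price drop, sector-wide selloff] ≈ 0.0370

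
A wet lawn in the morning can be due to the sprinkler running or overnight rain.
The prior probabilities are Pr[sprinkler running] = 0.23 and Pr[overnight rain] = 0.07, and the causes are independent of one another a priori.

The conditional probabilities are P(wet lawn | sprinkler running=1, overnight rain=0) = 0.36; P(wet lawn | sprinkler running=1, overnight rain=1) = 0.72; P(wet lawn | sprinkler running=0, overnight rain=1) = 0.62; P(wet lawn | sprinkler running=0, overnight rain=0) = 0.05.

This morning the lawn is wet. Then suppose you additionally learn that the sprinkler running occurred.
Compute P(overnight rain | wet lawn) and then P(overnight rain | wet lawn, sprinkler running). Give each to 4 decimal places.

For the numerator, keep only overnight rain=true terms: 0.033418 + 0.011592 = 0.045010
Denominator P(wet lawn): 0.05*0.77*0.93 + 0.62*0.77*0.07 + 0.36*0.23*0.93 + 0.72*0.23*0.07 = 0.157819
Posterior = 0.045010 / 0.157819 ≈ 0.2852

Now condition on the additional information:
P(wet lawn | sprinkler running) = 0.36×0.93 + 0.72×0.07 = 0.334800 + 0.050400 = 0.385200
Restricting to configurations with overnight rain present: 0.72×0.07 = 0.050400.
Hence the posterior is 0.050400/0.385200 ≈ 0.1308.
— sprinkler running explains away the evidence for overnight rain.

P(overnight rain | wet lawn) ≈ 0.2852; P(overnight rain | wet lawn, sprinkler running) ≈ 0.1308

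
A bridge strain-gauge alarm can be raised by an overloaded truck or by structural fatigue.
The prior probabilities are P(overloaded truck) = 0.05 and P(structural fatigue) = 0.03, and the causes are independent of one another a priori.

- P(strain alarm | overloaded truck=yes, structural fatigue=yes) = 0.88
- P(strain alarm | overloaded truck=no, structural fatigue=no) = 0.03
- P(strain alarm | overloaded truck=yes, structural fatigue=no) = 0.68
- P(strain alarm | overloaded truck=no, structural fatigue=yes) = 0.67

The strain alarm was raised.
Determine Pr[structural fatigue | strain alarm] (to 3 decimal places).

Pr[structural fatigue | strain alarm] ≈ 0.252

By total probability over the 4 (overloaded truck, structural fatigue) configurations:
  P(strain alarm) = 0.03·0.95·0.97 + 0.67·0.95·0.03 + 0.68·0.05·0.97 + 0.88·0.05·0.03
        = 0.027645 + 0.019095 + 0.032980 + 0.001320 = 0.081040
Configurations with structural fatigue contribute 0.020415, so
  P(structural fatigue | strain alarm) = 0.020415 / 0.081040 ≈ 0.252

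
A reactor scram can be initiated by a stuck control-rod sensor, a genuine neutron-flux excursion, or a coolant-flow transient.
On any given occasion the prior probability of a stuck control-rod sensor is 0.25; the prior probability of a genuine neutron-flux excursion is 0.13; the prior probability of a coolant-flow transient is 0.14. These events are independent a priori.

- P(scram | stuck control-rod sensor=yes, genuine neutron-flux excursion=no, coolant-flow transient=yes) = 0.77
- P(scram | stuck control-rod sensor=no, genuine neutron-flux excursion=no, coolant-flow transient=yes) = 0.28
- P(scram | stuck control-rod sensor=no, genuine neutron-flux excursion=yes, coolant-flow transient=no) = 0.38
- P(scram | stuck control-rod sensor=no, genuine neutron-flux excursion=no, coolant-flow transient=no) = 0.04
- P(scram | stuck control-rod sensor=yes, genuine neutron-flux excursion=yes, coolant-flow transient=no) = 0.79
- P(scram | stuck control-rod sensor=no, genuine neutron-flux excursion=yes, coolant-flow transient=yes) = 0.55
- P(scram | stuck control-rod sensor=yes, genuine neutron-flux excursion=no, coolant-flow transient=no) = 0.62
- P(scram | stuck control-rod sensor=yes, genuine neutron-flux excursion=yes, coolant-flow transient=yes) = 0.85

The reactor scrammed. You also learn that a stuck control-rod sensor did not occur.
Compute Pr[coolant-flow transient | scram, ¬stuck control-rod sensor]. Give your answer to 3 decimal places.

P(scram | ¬stuck control-rod sensor) = 0.04·0.87·0.86 + 0.28·0.87·0.14 + 0.38·0.13·0.86 + 0.55·0.13·0.14 = 0.029928 + 0.034104 + 0.042484 + 0.010010 = 0.116526
The coolant-flow transient-present share is 0.034104 + 0.010010 = 0.044114.
Hence the posterior is 0.044114/0.116526 ≈ 0.379.

Pr[coolant-flow transient | scram, ¬stuck control-rod sensor] ≈ 0.379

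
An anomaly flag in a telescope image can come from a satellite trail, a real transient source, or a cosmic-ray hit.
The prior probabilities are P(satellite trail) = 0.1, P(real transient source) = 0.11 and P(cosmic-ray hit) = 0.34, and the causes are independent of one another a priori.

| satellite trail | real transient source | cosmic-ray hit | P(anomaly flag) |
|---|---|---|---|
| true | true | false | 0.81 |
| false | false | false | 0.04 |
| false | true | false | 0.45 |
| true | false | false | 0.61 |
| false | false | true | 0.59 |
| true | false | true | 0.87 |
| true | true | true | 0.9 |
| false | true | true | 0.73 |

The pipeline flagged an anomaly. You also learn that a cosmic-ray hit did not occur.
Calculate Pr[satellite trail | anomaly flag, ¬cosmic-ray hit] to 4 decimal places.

For the numerator, keep only satellite trail=true terms: 0.054290 + 0.008910 = 0.063200
Denominator P(anomaly flag | ¬cosmic-ray hit): 0.04*0.9*0.89 + 0.45*0.9*0.11 + 0.61*0.1*0.89 + 0.81*0.1*0.11 = 0.139790
Posterior = 0.063200 / 0.139790 ≈ 0.4521

Pr[satellite trail | anomaly flag, ¬cosmic-ray hit] ≈ 0.4521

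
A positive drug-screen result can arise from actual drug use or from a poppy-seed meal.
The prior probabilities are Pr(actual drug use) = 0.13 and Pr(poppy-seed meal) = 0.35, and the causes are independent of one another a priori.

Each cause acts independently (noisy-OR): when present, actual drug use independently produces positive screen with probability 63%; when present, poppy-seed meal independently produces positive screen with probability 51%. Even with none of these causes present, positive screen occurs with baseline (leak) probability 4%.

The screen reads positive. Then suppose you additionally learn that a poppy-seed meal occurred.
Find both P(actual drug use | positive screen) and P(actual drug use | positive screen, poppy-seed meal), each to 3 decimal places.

P(actual drug use | positive screen) ≈ 0.334; P(actual drug use | positive screen, poppy-seed meal) ≈ 0.189

Under noisy-OR, P(positive screen | causes) = 1 − (1−0.04)·∏(1−qᵢ) over the active causes.
P(positive screen) = 0.04*0.87*0.65 + 0.5296*0.87*0.35 + 0.6448*0.13*0.65 + 0.825952*0.13*0.35 = 0.022620 + 0.161263 + 0.054486 + 0.037581 = 0.275950
The actual drug use-present share is 0.054486 + 0.037581 = 0.092067.
Hence the posterior is 0.092067/0.275950 ≈ 0.334.

With the extra evidence:
P(positive screen | poppy-seed meal) = 0.5296*0.87 + 0.825952*0.13 = 0.460752 + 0.107374 = 0.568126
The actual drug use-present share is 0.825952*0.13 = 0.107374.
So P(actual drug use | positive screen, poppy-seed meal) = 0.107374/0.568126 ≈ 0.189.
Conditioning on poppy-seed meal lowers the posterior on actual drug use: the classic explaining-away effect in a common-effect structure.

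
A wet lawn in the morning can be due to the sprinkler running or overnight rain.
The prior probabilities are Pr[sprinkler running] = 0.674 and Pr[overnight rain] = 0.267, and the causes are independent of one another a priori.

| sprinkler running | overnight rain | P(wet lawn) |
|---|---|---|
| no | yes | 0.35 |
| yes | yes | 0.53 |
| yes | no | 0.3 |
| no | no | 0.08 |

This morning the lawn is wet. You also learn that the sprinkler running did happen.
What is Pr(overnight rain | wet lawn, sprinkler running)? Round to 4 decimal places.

P(wet lawn | sprinkler running) = 0.3·0.733 + 0.53·0.267 = 0.219900 + 0.141510 = 0.361410
Restricting to configurations with overnight rain present: 0.53·0.267 = 0.141510.
Hence the posterior is 0.141510/0.361410 ≈ 0.3915.

Pr(overnight rain | wet lawn, sprinkler running) ≈ 0.3915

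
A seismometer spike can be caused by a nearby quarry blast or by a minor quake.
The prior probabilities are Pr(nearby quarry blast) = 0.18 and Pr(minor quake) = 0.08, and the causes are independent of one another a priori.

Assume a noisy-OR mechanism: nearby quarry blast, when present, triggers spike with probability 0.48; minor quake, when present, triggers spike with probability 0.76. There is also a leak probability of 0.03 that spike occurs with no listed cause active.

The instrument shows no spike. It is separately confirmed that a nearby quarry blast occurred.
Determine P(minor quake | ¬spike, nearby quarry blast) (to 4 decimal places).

Under noisy-OR, P(spike | causes) = 1 − (1−0.03)·∏(1−qᵢ) over the active causes.
Sum P(¬spike|·) weighted by the priors over both values of minor quake:
  P(¬spike | nearby quarry blast) = 0.5044·0.92 + 0.121056·0.08
        = 0.464048 + 0.009684 = 0.473732
Configurations with minor quake contribute 0.009684, so
  P(minor quake | ¬spike, nearby quarry blast) = 0.009684 / 0.473732 ≈ 0.0204

P(minor quake | ¬spike, nearby quarry blast) ≈ 0.0204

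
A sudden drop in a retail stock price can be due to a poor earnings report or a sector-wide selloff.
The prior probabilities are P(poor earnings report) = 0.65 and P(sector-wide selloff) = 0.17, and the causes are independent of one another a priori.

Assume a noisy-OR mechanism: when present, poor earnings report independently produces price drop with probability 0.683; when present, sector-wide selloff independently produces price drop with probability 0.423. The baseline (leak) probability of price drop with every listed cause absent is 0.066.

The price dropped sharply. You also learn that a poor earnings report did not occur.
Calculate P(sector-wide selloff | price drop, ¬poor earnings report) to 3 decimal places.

P(sector-wide selloff | price drop, ¬poor earnings report) ≈ 0.589

Under noisy-OR, P(price drop | causes) = 1 − (1−0.066)·∏(1−qᵢ) over the active causes.
Enumerate both values of sector-wide selloff and weight by the priors:
  P(price drop | ¬poor earnings report) = 0.066×0.83 + 0.461082×0.17
        = 0.054780 + 0.078384 = 0.133164
Configurations with sector-wide selloff contribute 0.078384, so
  P(sector-wide selloff | price drop, ¬poor earnings report) = 0.078384 / 0.133164 ≈ 0.589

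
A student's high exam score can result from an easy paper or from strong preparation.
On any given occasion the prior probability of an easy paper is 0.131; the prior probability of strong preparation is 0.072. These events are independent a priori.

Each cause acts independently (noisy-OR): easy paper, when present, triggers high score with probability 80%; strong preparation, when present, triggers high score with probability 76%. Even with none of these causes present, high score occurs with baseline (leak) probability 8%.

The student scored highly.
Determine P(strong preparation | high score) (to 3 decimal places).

P(strong preparation | high score) ≈ 0.261

Under noisy-OR, P(high score | causes) = 1 − (1−0.08)·∏(1−qᵢ) over the active causes.
P(high score) = 0.08×0.869×0.928 + 0.7792×0.869×0.072 + 0.816×0.131×0.928 + 0.95584×0.131×0.072 = 0.064515 + 0.048753 + 0.099199 + 0.009015 = 0.221482
Of this, 0.057768 comes from 0.048753 + 0.009015 (the strong preparation=true cases).
So P(strong preparation | high score) = 0.057768/0.221482 ≈ 0.261.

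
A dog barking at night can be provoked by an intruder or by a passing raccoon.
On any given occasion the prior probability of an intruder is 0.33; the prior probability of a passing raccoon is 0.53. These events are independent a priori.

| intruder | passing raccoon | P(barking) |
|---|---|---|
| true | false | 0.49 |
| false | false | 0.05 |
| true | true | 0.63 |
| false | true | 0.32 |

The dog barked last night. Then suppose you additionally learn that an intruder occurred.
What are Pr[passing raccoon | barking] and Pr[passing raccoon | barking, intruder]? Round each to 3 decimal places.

Pr[passing raccoon | barking] ≈ 0.709; Pr[passing raccoon | barking, intruder] ≈ 0.592

P(barking) = 0.05·0.67·0.47 + 0.32·0.67·0.53 + 0.49·0.33·0.47 + 0.63·0.33·0.53 = 0.015745 + 0.113632 + 0.075999 + 0.110187 = 0.315563
Restricting to configurations with passing raccoon present: 0.113632 + 0.110187 = 0.223819.
So P(passing raccoon | barking) = 0.223819/0.315563 ≈ 0.709.

With the extra evidence:
P(barking | intruder) = 0.49·0.47 + 0.63·0.53 = 0.230300 + 0.333900 = 0.564200
Restricting to configurations with passing raccoon present: 0.63·0.53 = 0.333900.
So P(passing raccoon | barking, intruder) = 0.333900/0.564200 ≈ 0.592.
This is intercausal reasoning (explaining away): once intruder accounts for the barking, passing raccoon becomes less likely.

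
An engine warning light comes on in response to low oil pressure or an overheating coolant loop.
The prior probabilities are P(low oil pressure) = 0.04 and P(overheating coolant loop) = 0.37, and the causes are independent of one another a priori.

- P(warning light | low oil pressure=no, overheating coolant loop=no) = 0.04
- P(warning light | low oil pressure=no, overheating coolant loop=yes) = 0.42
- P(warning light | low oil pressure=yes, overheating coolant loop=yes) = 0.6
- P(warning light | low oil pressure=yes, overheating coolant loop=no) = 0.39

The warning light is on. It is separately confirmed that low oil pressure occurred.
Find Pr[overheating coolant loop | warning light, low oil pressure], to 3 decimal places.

Pr[overheating coolant loop | warning light, low oil pressure] ≈ 0.475

P(warning light | low oil pressure) = 0.39×0.63 + 0.6×0.37 = 0.245700 + 0.222000 = 0.467700
The overheating coolant loop-present share is 0.6×0.37 = 0.222000.
Hence the posterior is 0.222000/0.467700 ≈ 0.475.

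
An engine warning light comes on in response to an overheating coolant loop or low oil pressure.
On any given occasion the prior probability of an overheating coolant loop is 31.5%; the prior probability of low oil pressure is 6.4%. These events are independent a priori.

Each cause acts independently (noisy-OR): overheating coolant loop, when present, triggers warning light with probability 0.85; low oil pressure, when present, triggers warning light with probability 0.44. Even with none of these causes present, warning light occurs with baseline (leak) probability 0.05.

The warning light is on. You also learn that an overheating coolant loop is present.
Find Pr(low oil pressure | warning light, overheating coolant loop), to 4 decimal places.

Pr(low oil pressure | warning light, overheating coolant loop) ≈ 0.0684

Under noisy-OR, P(warning light | causes) = 1 − (1−0.05)·∏(1−qᵢ) over the active causes.
Enumerate both values of low oil pressure and weight by the priors:
  P(warning light | overheating coolant loop) = 0.8575×0.936 + 0.9202×0.064
        = 0.802620 + 0.058893 = 0.861513
Keeping only the low oil pressure-present terms gives 0.058893, so
  P(low oil pressure | warning light, overheating coolant loop) = 0.058893 / 0.861513 ≈ 0.0684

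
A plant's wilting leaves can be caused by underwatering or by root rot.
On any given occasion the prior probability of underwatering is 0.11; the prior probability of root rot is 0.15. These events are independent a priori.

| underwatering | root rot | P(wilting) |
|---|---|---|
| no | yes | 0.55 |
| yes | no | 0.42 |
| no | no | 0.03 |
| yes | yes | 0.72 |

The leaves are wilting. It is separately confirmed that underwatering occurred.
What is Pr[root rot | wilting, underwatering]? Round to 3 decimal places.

Enumerate both values of root rot and weight by the priors:
  P(wilting | underwatering) = 0.42×0.85 + 0.72×0.15
        = 0.357000 + 0.108000 = 0.465000
The terms with root rot present sum to 0.108000, so
  P(root rot | wilting, underwatering) = 0.108000 / 0.465000 ≈ 0.232

Pr[root rot | wilting, underwatering] ≈ 0.232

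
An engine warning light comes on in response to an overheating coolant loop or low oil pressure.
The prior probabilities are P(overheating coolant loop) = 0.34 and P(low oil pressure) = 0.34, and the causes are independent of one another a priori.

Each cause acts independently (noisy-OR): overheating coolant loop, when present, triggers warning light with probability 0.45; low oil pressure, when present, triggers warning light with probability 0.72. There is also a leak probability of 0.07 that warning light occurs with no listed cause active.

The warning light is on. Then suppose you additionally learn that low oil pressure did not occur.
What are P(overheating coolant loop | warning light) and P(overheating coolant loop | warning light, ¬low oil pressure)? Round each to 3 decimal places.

P(overheating coolant loop | warning light) ≈ 0.515; P(overheating coolant loop | warning light, ¬low oil pressure) ≈ 0.782

Under noisy-OR, P(warning light | causes) = 1 − (1−0.07)·∏(1−qᵢ) over the active causes.
For the numerator, keep only overheating coolant loop=true terms: 0.109619 + 0.099044 = 0.208663
The normalizing constant is 0.07*0.66*0.66 + 0.7396*0.66*0.34 + 0.4885*0.34*0.66 + 0.85678*0.34*0.34 = 0.405121
P(overheating coolant loop | warning light) = 0.208663/0.405121 ≈ 0.515

Now also conditioning on low oil pressure≠true:
P(warning light | ¬low oil pressure) = 0.07·0.66 + 0.4885·0.34 = 0.046200 + 0.166090 = 0.212290
Of this, 0.166090 comes from 0.4885·0.34 (the overheating coolant loop=true cases).
So P(overheating coolant loop | warning light, ¬low oil pressure) = 0.166090/0.212290 ≈ 0.782.
Ruling out low oil pressure raises the posterior on overheating coolant loop — the flip side of explaining away.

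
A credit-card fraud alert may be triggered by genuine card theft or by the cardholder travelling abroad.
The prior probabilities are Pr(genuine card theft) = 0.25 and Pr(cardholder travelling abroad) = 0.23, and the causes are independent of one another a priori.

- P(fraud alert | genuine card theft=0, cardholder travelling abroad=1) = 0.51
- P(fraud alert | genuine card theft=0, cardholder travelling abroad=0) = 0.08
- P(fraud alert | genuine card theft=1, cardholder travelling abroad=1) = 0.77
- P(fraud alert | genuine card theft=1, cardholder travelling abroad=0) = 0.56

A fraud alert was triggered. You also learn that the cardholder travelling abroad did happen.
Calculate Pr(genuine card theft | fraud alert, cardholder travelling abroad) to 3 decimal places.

By total probability over both values of genuine card theft:
  P(fraud alert | cardholder travelling abroad) = 0.51·0.75 + 0.77·0.25
        = 0.382500 + 0.192500 = 0.575000
Keeping only the genuine card theft-present terms gives 0.192500, so
  P(genuine card theft | fraud alert, cardholder travelling abroad) = 0.192500 / 0.575000 ≈ 0.335

Pr(genuine card theft | fraud alert, cardholder travelling abroad) ≈ 0.335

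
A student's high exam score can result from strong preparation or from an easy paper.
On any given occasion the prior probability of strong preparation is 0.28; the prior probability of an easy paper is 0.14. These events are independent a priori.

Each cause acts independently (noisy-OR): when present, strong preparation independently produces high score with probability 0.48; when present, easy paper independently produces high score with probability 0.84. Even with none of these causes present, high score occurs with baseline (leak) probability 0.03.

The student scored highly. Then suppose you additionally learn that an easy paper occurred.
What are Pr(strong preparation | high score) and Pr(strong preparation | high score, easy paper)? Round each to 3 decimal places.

Pr(strong preparation | high score) ≈ 0.600; Pr(strong preparation | high score, easy paper) ≈ 0.297

Under noisy-OR, P(high score | causes) = 1 − (1−0.03)·∏(1−qᵢ) over the active causes.
P(high score) = 0.03·0.72·0.86 + 0.8448·0.72·0.14 + 0.4956·0.28·0.86 + 0.919296·0.28·0.14 = 0.018576 + 0.085156 + 0.119340 + 0.036036 = 0.259108
Restricting to configurations with strong preparation present: 0.119340 + 0.036036 = 0.155376.
Hence the posterior is 0.155376/0.259108 ≈ 0.600.

With the extra evidence:
P(high score | easy paper) = 0.8448*0.72 + 0.919296*0.28 = 0.608256 + 0.257403 = 0.865659
The strong preparation-present share is 0.919296*0.28 = 0.257403.
So P(strong preparation | high score, easy paper) = 0.257403/0.865659 ≈ 0.297.
This is intercausal reasoning (explaining away): once easy paper accounts for the high score, strong preparation becomes less likely.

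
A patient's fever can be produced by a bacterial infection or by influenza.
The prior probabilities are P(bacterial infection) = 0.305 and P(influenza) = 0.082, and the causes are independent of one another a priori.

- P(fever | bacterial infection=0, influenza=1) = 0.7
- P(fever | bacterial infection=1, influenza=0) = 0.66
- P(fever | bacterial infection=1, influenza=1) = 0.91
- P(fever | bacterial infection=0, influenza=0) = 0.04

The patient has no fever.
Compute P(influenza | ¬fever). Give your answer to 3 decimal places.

Enumerate the 4 (bacterial infection, influenza) configurations and weight by the priors:
  P(¬fever) = 0.96·0.695·0.918 + 0.3·0.695·0.082 + 0.34·0.305·0.918 + 0.09·0.305·0.082
        = 0.612490 + 0.017097 + 0.095197 + 0.002251 = 0.727035
Keeping only the influenza-present terms gives 0.019348, so
  P(influenza | ¬fever) = 0.019348 / 0.727035 ≈ 0.027

P(influenza | ¬fever) ≈ 0.027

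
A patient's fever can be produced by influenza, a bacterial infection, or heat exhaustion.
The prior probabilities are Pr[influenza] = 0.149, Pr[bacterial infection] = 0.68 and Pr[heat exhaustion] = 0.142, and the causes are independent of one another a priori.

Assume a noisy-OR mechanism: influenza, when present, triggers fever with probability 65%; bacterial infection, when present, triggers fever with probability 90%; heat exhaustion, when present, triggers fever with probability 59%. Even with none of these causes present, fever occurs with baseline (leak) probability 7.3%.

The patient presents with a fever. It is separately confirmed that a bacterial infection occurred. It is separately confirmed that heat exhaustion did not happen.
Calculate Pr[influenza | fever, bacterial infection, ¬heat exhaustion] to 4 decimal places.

Under noisy-OR, P(fever | causes) = 1 − (1−0.073)·∏(1−qᵢ) over the active causes.
Weight on influenza=true, given the evidence: 0.967555×0.149 = 0.144166
The normalizing constant is 0.9073×0.851 + 0.967555×0.149 = 0.916278
Posterior = 0.144166 / 0.916278 ≈ 0.1573

Pr[influenza | fever, bacterial infection, ¬heat exhaustion] ≈ 0.1573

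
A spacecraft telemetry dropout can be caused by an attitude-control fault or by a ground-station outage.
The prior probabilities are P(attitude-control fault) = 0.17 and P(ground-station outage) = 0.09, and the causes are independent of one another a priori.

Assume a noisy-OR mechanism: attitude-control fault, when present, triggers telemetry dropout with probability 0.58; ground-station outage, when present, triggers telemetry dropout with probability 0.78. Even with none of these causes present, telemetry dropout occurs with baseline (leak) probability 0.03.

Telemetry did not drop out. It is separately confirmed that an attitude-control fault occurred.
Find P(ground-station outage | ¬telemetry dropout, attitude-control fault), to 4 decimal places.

P(ground-station outage | ¬telemetry dropout, attitude-control fault) ≈ 0.0213

Under noisy-OR, P(telemetry dropout | causes) = 1 − (1−0.03)·∏(1−qᵢ) over the active causes.
Weight on ground-station outage=true, given the evidence: 0.089628*0.09 = 0.008067
Normalizer over all consistent configurations: 0.4074*0.91 + 0.089628*0.09 = 0.378801
P(ground-station outage | ¬telemetry dropout, attitude-control fault) = 0.008067/0.378801 ≈ 0.0213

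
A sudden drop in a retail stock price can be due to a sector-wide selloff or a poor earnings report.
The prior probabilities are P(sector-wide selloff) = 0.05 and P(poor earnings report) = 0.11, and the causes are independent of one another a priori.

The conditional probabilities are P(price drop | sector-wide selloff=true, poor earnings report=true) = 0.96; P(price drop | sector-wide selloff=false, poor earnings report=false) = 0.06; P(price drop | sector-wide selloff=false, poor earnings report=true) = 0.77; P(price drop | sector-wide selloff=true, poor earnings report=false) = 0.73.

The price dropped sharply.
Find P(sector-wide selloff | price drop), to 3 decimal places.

P(sector-wide selloff | price drop) ≈ 0.224

Numerator (weight on configurations with sector-wide selloff): 0.032485 + 0.005280 = 0.037765
The normalizing constant is 0.06×0.95×0.89 + 0.77×0.95×0.11 + 0.73×0.05×0.89 + 0.96×0.05×0.11 = 0.168960
P(sector-wide selloff | price drop) = 0.037765/0.168960 ≈ 0.224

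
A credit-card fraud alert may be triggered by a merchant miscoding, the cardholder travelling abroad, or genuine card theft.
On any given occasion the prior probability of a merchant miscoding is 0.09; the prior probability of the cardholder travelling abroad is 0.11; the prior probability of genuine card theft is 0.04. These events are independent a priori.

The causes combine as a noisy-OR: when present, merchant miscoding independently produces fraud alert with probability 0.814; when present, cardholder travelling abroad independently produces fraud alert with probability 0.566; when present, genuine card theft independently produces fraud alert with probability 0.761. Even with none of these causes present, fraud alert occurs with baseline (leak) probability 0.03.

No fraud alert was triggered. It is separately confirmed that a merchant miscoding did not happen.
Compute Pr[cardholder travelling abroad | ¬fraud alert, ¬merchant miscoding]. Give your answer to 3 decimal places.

Pr[cardholder travelling abroad | ¬fraud alert, ¬merchant miscoding] ≈ 0.051

Under noisy-OR, P(fraud alert | causes) = 1 − (1−0.03)·∏(1−qᵢ) over the active causes.
Numerator (weight on configurations with cardholder travelling abroad): 0.044455 + 0.000443 = 0.044898
Denominator P(¬fraud alert | ¬merchant miscoding): 0.97×0.89×0.96 + 0.23183×0.89×0.04 + 0.42098×0.11×0.96 + 0.100614×0.11×0.04 = 0.881919
P(cardholder travelling abroad | ¬fraud alert, ¬merchant miscoding) = 0.044898/0.881919 ≈ 0.051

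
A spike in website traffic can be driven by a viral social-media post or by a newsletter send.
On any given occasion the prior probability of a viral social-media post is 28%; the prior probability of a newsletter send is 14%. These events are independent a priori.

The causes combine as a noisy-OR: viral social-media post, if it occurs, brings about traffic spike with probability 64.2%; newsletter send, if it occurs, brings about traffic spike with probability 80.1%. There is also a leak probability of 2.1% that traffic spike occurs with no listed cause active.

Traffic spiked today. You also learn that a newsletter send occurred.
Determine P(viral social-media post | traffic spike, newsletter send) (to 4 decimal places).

Under noisy-OR, P(traffic spike | causes) = 1 − (1−0.021)·∏(1−qᵢ) over the active causes.
Weight on viral social-media post=true, given the evidence: 0.930254*0.28 = 0.260471
Denominator P(traffic spike | newsletter send): 0.805179*0.72 + 0.930254*0.28 = 0.840200
Posterior = 0.260471 / 0.840200 ≈ 0.3100

P(viral social-media post | traffic spike, newsletter send) ≈ 0.3100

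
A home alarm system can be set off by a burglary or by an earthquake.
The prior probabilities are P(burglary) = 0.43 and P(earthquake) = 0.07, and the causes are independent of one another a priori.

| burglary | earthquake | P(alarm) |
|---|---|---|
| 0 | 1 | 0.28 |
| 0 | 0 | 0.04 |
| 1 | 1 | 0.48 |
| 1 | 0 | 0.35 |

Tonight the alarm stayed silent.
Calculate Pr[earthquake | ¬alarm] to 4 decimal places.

P(¬alarm) = 0.96·0.57·0.93 + 0.72·0.57·0.07 + 0.65·0.43·0.93 + 0.52·0.43·0.07 = 0.508896 + 0.028728 + 0.259935 + 0.015652 = 0.813211
Restricting to configurations with earthquake present: 0.028728 + 0.015652 = 0.044380.
P(earthquake | ¬alarm) = 0.044380 / 0.813211 ≈ 0.0546

Pr[earthquake | ¬alarm] ≈ 0.0546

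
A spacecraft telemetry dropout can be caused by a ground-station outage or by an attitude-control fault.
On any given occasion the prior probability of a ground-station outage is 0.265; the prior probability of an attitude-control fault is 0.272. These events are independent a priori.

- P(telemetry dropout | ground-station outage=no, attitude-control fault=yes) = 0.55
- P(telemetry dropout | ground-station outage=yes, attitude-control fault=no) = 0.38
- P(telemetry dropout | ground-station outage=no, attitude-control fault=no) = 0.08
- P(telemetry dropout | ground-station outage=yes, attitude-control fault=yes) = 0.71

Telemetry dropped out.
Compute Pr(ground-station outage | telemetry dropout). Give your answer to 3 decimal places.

Pr(ground-station outage | telemetry dropout) ≈ 0.449

Sum P(telemetry dropout|·) weighted by the priors over the 4 (ground-station outage, attitude-control fault) configurations:
  P(telemetry dropout) = 0.08*0.735*0.728 + 0.55*0.735*0.272 + 0.38*0.265*0.728 + 0.71*0.265*0.272
        = 0.042806 + 0.109956 + 0.073310 + 0.051177 = 0.277249
The terms with ground-station outage present sum to 0.124487, so
  P(ground-station outage | telemetry dropout) = 0.124487 / 0.277249 ≈ 0.449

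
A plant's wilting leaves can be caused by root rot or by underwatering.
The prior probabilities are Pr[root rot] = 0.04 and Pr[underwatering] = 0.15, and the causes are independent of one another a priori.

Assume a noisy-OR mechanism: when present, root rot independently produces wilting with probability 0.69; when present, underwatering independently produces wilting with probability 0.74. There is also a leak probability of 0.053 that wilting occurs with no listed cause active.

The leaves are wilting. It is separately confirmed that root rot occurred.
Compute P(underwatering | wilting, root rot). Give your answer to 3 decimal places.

Under noisy-OR, P(wilting | causes) = 1 − (1−0.053)·∏(1−qᵢ) over the active causes.
P(wilting | root rot) = 0.70643*0.85 + 0.923672*0.15 = 0.600465 + 0.138551 = 0.739016
Of this, 0.138551 comes from 0.923672*0.15 (the underwatering=true cases).
So P(underwatering | wilting, root rot) = 0.138551/0.739016 ≈ 0.187.

P(underwatering | wilting, root rot) ≈ 0.187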